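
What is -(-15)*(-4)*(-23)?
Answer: 1380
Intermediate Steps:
-(-15)*(-4)*(-23) = -3*20*(-23) = -60*(-23) = 1380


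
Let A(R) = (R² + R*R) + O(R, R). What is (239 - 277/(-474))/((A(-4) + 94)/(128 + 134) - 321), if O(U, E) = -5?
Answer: -14876753/19903497 ≈ -0.74744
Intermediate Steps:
A(R) = -5 + 2*R² (A(R) = (R² + R*R) - 5 = (R² + R²) - 5 = 2*R² - 5 = -5 + 2*R²)
(239 - 277/(-474))/((A(-4) + 94)/(128 + 134) - 321) = (239 - 277/(-474))/(((-5 + 2*(-4)²) + 94)/(128 + 134) - 321) = (239 - 277*(-1/474))/(((-5 + 2*16) + 94)/262 - 321) = (239 + 277/474)/(((-5 + 32) + 94)*(1/262) - 321) = 113563/(474*((27 + 94)*(1/262) - 321)) = 113563/(474*(121*(1/262) - 321)) = 113563/(474*(121/262 - 321)) = 113563/(474*(-83981/262)) = (113563/474)*(-262/83981) = -14876753/19903497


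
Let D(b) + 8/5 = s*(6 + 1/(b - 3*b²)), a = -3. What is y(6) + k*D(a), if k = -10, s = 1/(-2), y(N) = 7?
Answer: 317/6 ≈ 52.833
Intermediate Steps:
s = -½ (s = 1*(-½) = -½ ≈ -0.50000)
D(b) = -23/5 - 1/(2*(b - 3*b²)) (D(b) = -8/5 - (6 + 1/(b - 3*b²))/2 = -8/5 + (-3 - 1/(2*(b - 3*b²))) = -23/5 - 1/(2*(b - 3*b²)))
y(6) + k*D(a) = 7 - (5 - 138*(-3)² + 46*(-3))/((-3)*(-1 + 3*(-3))) = 7 - (-1)*(5 - 138*9 - 138)/(3*(-1 - 9)) = 7 - (-1)*(5 - 1242 - 138)/(3*(-10)) = 7 - (-1)*(-1)*(-1375)/(3*10) = 7 - 10*(-55/12) = 7 + 275/6 = 317/6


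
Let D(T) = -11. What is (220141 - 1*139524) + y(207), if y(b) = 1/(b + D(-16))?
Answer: 15800933/196 ≈ 80617.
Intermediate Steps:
y(b) = 1/(-11 + b) (y(b) = 1/(b - 11) = 1/(-11 + b))
(220141 - 1*139524) + y(207) = (220141 - 1*139524) + 1/(-11 + 207) = (220141 - 139524) + 1/196 = 80617 + 1/196 = 15800933/196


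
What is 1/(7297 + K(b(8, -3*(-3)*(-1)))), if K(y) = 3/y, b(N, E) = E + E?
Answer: 6/43781 ≈ 0.00013705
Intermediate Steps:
b(N, E) = 2*E
1/(7297 + K(b(8, -3*(-3)*(-1)))) = 1/(7297 + 3/((2*(-3*(-3)*(-1))))) = 1/(7297 + 3/((2*(9*(-1))))) = 1/(7297 + 3/((2*(-9)))) = 1/(7297 + 3/(-18)) = 1/(7297 + 3*(-1/18)) = 1/(7297 - ⅙) = 1/(43781/6) = 6/43781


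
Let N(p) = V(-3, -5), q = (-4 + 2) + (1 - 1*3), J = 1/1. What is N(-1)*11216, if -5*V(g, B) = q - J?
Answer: 11216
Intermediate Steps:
J = 1
q = -4 (q = -2 + (1 - 3) = -2 - 2 = -4)
V(g, B) = 1 (V(g, B) = -(-4 - 1*1)/5 = -(-4 - 1)/5 = -⅕*(-5) = 1)
N(p) = 1
N(-1)*11216 = 1*11216 = 11216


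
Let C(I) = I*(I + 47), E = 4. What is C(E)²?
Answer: 41616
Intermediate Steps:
C(I) = I*(47 + I)
C(E)² = (4*(47 + 4))² = (4*51)² = 204² = 41616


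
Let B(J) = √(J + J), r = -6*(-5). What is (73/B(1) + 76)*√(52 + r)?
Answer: 73*√41 + 76*√82 ≈ 1155.6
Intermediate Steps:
r = 30
B(J) = √2*√J (B(J) = √(2*J) = √2*√J)
(73/B(1) + 76)*√(52 + r) = (73/((√2*√1)) + 76)*√(52 + 30) = (73/((√2*1)) + 76)*√82 = (73/(√2) + 76)*√82 = (73*(√2/2) + 76)*√82 = (73*√2/2 + 76)*√82 = (76 + 73*√2/2)*√82 = √82*(76 + 73*√2/2)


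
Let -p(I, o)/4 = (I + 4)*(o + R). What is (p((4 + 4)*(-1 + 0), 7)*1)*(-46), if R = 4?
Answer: -8096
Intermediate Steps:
p(I, o) = -4*(4 + I)*(4 + o) (p(I, o) = -4*(I + 4)*(o + 4) = -4*(4 + I)*(4 + o))
(p((4 + 4)*(-1 + 0), 7)*1)*(-46) = ((-64 - 16*(4 + 4)*(-1 + 0) - 16*7 - 4*(4 + 4)*(-1 + 0)*7)*1)*(-46) = ((-64 - 128*(-1) - 112 - 4*8*(-1)*7)*1)*(-46) = ((-64 - 16*(-8) - 112 - 4*(-8)*7)*1)*(-46) = ((-64 + 128 - 112 + 224)*1)*(-46) = (176*1)*(-46) = 176*(-46) = -8096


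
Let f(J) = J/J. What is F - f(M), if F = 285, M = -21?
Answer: 284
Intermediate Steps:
f(J) = 1
F - f(M) = 285 - 1*1 = 285 - 1 = 284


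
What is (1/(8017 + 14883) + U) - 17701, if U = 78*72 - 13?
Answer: -277044199/22900 ≈ -12098.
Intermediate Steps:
U = 5603 (U = 5616 - 13 = 5603)
(1/(8017 + 14883) + U) - 17701 = (1/(8017 + 14883) + 5603) - 17701 = (1/22900 + 5603) - 17701 = 128308701/22900 - 17701 = -277044199/22900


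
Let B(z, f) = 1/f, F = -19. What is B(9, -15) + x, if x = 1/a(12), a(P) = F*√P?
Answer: -1/15 - √3/114 ≈ -0.081860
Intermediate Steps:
a(P) = -19*√P
x = -√3/114 (x = 1/(-38*√3) = -√3/114 ≈ -0.015193)
B(9, -15) + x = 1/(-15) - √3/114 = -1/15 - √3/114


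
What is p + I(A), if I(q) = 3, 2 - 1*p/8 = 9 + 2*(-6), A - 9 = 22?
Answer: 43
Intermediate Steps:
A = 31 (A = 9 + 22 = 31)
p = 40 (p = 16 - 8*(9 + 2*(-6)) = 16 - 8*(9 - 12) = 16 - 8*(-3) = 16 + 24 = 40)
p + I(A) = 40 + 3 = 43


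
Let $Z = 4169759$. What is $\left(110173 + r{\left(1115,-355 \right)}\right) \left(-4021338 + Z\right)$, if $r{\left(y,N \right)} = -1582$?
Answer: $16117184811$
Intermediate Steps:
$\left(110173 + r{\left(1115,-355 \right)}\right) \left(-4021338 + Z\right) = \left(110173 - 1582\right) \left(-4021338 + 4169759\right) = 108591 \cdot 148421 = 16117184811$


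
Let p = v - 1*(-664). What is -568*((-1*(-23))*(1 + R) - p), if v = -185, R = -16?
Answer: 468032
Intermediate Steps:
p = 479 (p = -185 - 1*(-664) = -185 + 664 = 479)
-568*((-1*(-23))*(1 + R) - p) = -568*((-1*(-23))*(1 - 16) - 1*479) = -568*(23*(-15) - 479) = -568*(-345 - 479) = -568*(-824) = 468032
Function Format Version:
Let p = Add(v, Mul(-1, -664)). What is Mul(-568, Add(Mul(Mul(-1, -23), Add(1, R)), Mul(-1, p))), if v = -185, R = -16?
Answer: 468032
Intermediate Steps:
p = 479 (p = Add(-185, Mul(-1, -664)) = Add(-185, 664) = 479)
Mul(-568, Add(Mul(Mul(-1, -23), Add(1, R)), Mul(-1, p))) = Mul(-568, Add(Mul(Mul(-1, -23), Add(1, -16)), Mul(-1, 479))) = Mul(-568, Add(Mul(23, -15), -479)) = Mul(-568, Add(-345, -479)) = Mul(-568, -824) = 468032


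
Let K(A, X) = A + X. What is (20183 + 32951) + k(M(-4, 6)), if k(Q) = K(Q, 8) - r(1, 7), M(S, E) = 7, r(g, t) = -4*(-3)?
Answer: 53137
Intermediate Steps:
r(g, t) = 12
k(Q) = -4 + Q (k(Q) = (Q + 8) - 1*12 = (8 + Q) - 12 = -4 + Q)
(20183 + 32951) + k(M(-4, 6)) = (20183 + 32951) + (-4 + 7) = 53134 + 3 = 53137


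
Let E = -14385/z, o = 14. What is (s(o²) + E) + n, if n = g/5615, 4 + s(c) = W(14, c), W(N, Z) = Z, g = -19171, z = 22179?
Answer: 7801590312/41511695 ≈ 187.94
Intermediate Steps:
s(c) = -4 + c
n = -19171/5615 ≈ -3.4142
E = -4795/7393 (E = -14385/22179 = -14385*1/22179 = -4795/7393 ≈ -0.64859)
(s(o²) + E) + n = ((-4 + 14²) - 4795/7393) - 19171/5615 = ((-4 + 196) - 4795/7393) - 19171/5615 = (192 - 4795/7393) - 19171/5615 = 1414661/7393 - 19171/5615 = 7801590312/41511695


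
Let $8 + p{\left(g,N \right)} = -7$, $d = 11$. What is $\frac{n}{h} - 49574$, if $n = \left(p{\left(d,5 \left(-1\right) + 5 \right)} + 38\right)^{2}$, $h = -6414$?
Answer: $- \frac{317968165}{6414} \approx -49574.0$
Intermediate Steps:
$p{\left(g,N \right)} = -15$ ($p{\left(g,N \right)} = -8 - 7 = -15$)
$n = 529$ ($n = \left(-15 + 38\right)^{2} = 23^{2} = 529$)
$\frac{n}{h} - 49574 = \frac{529}{-6414} - 49574 = 529 \left(- \frac{1}{6414}\right) - 49574 = - \frac{529}{6414} - 49574 = - \frac{317968165}{6414}$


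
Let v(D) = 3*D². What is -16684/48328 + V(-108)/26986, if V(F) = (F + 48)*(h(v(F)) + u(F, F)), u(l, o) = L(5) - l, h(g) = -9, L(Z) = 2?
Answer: -92887763/163022426 ≈ -0.56979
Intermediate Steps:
u(l, o) = 2 - l
V(F) = (-7 - F)*(48 + F) (V(F) = (F + 48)*(-9 + (2 - F)) = (48 + F)*(-7 - F) = (-7 - F)*(48 + F))
-16684/48328 + V(-108)/26986 = -16684/48328 + (-336 - 1*(-108)² - 55*(-108))/26986 = -16684*1/48328 + (-336 - 1*11664 + 5940)*(1/26986) = -4171/12082 + (-336 - 11664 + 5940)*(1/26986) = -4171/12082 - 6060*1/26986 = -4171/12082 - 3030/13493 = -92887763/163022426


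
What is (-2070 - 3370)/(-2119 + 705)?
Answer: 2720/707 ≈ 3.8472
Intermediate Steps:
(-2070 - 3370)/(-2119 + 705) = -5440/(-1414) = -5440*(-1/1414) = 2720/707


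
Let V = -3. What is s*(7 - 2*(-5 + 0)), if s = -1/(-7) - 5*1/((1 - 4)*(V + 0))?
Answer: -442/63 ≈ -7.0159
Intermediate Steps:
s = -26/63 (s = -1/(-7) - 5*1/((1 - 4)*(-3 + 0)) = -1*(-⅐) - 5/((-3*(-3))) = ⅐ - 5/9 = -26/63 ≈ -0.41270)
s*(7 - 2*(-5 + 0)) = -26*(7 - 2*(-5 + 0))/63 = -26*(7 - 2*(-5))/63 = -26*(7 + 10)/63 = -26/63*17 = -442/63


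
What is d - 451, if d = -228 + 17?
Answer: -662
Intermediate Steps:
d = -211
d - 451 = -211 - 451 = -662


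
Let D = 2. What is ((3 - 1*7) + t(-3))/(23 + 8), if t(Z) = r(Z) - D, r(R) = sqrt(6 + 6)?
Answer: -6/31 + 2*sqrt(3)/31 ≈ -0.081803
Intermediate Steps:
r(R) = 2*sqrt(3) (r(R) = sqrt(12) = 2*sqrt(3))
t(Z) = -2 + 2*sqrt(3) (t(Z) = 2*sqrt(3) - 1*2 = 2*sqrt(3) - 2 = -2 + 2*sqrt(3))
((3 - 1*7) + t(-3))/(23 + 8) = ((3 - 1*7) + (-2 + 2*sqrt(3)))/(23 + 8) = ((3 - 7) + (-2 + 2*sqrt(3)))/31 = (-4 + (-2 + 2*sqrt(3)))/31 = (-6 + 2*sqrt(3))/31 = -6/31 + 2*sqrt(3)/31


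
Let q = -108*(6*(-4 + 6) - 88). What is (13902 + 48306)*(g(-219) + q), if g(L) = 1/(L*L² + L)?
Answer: 893868711790464/1750613 ≈ 5.1060e+8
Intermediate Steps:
g(L) = 1/(L + L³) (g(L) = 1/(L³ + L) = 1/(L + L³))
q = 8208 (q = -108*(6*2 - 88) = -108*(12 - 88) = -108*(-76) = 8208)
(13902 + 48306)*(g(-219) + q) = (13902 + 48306)*(1/(-219 + (-219)³) + 8208) = 62208*(1/(-219 - 10503459) + 8208) = 62208*(1/(-10503678) + 8208) = 62208*(-1/10503678 + 8208) = 62208*(86214189023/10503678) = 893868711790464/1750613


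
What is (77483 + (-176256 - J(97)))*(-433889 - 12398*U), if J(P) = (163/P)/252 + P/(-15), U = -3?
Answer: 957720627570941/24444 ≈ 3.9180e+10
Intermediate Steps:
J(P) = -P/15 + 163/(252*P) (J(P) = (163/P)*(1/252) + P*(-1/15) = 163/(252*P) - P/15 = -P/15 + 163/(252*P))
(77483 + (-176256 - J(97)))*(-433889 - 12398*U) = (77483 + (-176256 - (-1/15*97 + (163/252)/97)))*(-433889 - 12398*(-3)) = (77483 + (-176256 - (-97/15 + (163/252)*(1/97))))*(-433889 + 37194) = (77483 + (-176256 - (-97/15 + 163/24444)))*(-396695) = (77483 + (-176256 - 1*(-789541/122220)))*(-396695) = (77483 + (-176256 + 789541/122220))*(-396695) = (77483 - 21541218779/122220)*(-396695) = -12071246519/122220*(-396695) = 957720627570941/24444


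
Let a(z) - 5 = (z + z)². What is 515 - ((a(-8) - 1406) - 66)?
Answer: 1726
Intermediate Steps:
a(z) = 5 + 4*z² (a(z) = 5 + (z + z)² = 5 + (2*z)² = 5 + 4*z²)
515 - ((a(-8) - 1406) - 66) = 515 - (((5 + 4*(-8)²) - 1406) - 66) = 515 - (((5 + 4*64) - 1406) - 66) = 515 - (((5 + 256) - 1406) - 66) = 515 - ((261 - 1406) - 66) = 515 - (-1145 - 66) = 515 - 1*(-1211) = 515 + 1211 = 1726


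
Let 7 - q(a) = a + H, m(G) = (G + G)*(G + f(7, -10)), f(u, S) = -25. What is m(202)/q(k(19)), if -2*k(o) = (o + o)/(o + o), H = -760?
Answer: 143016/1535 ≈ 93.170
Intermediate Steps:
k(o) = -1/2 (k(o) = -(o + o)/(2*(o + o)) = -2*o/(2*(2*o)) = -2*o*1/(2*o)/2 = -1/2*1 = -1/2)
m(G) = 2*G*(-25 + G) (m(G) = (G + G)*(G - 25) = (2*G)*(-25 + G) = 2*G*(-25 + G))
q(a) = 767 - a (q(a) = 7 - (a - 760) = 7 - (-760 + a) = 7 + (760 - a) = 767 - a)
m(202)/q(k(19)) = (2*202*(-25 + 202))/(767 - 1*(-1/2)) = (2*202*177)/(767 + 1/2) = 71508/(1535/2) = 71508*(2/1535) = 143016/1535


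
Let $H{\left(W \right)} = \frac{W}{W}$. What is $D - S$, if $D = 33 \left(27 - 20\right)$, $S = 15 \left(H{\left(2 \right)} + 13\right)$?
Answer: $21$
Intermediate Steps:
$H{\left(W \right)} = 1$
$S = 210$ ($S = 15 \left(1 + 13\right) = 15 \cdot 14 = 210$)
$D = 231$ ($D = 33 \cdot 7 = 231$)
$D - S = 231 - 210 = 21$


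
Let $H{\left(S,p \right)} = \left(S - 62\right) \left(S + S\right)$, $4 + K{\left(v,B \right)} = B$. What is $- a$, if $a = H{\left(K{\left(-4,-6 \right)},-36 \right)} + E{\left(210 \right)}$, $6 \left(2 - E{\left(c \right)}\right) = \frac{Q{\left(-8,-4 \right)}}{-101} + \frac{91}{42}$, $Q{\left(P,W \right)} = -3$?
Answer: $- \frac{5241781}{3636} \approx -1441.6$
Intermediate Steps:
$K{\left(v,B \right)} = -4 + B$
$H{\left(S,p \right)} = 2 S \left(-62 + S\right)$ ($H{\left(S,p \right)} = \left(-62 + S\right) 2 S = 2 S \left(-62 + S\right)$)
$E{\left(c \right)} = \frac{5941}{3636}$ ($E{\left(c \right)} = 2 - \frac{- \frac{3}{-101} + \frac{91}{42}}{6} = 2 - \frac{\left(-3\right) \left(- \frac{1}{101}\right) + 91 \cdot \frac{1}{42}}{6} = 2 - \frac{\frac{3}{101} + \frac{13}{6}}{6} = 2 - \frac{1331}{3636} = \frac{5941}{3636}$)
$a = \frac{5241781}{3636}$ ($a = 2 \left(-4 - 6\right) \left(-62 - 10\right) + \frac{5941}{3636} = 2 \left(-10\right) \left(-62 - 10\right) + \frac{5941}{3636} = 2 \left(-10\right) \left(-72\right) + \frac{5941}{3636} = 1440 + \frac{5941}{3636} = \frac{5241781}{3636} \approx 1441.6$)
$- a = \left(-1\right) \frac{5241781}{3636} = - \frac{5241781}{3636}$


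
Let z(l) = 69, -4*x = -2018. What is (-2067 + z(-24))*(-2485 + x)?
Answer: 3957039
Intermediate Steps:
x = 1009/2 (x = -1/4*(-2018) = 1009/2 ≈ 504.50)
(-2067 + z(-24))*(-2485 + x) = (-2067 + 69)*(-2485 + 1009/2) = -1998*(-3961/2) = 3957039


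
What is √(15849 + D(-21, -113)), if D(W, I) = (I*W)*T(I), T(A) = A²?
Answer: √30316686 ≈ 5506.1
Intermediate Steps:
D(W, I) = W*I³ (D(W, I) = (I*W)*I² = W*I³)
√(15849 + D(-21, -113)) = √(15849 - 21*(-113)³) = √(15849 - 21*(-1442897)) = √(15849 + 30300837) = √30316686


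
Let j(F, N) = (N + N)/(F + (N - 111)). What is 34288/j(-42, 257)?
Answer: 1782976/257 ≈ 6937.6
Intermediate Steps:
j(F, N) = 2*N/(-111 + F + N) (j(F, N) = (2*N)/(F + (-111 + N)) = (2*N)/(-111 + F + N) = 2*N/(-111 + F + N))
34288/j(-42, 257) = 34288/((2*257/(-111 - 42 + 257))) = 34288/((2*257/104)) = 34288/((2*257*(1/104))) = 34288/(257/52) = 34288*(52/257) = 1782976/257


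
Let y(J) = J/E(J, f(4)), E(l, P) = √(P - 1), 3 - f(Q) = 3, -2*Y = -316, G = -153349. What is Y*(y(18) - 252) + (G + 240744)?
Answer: 47579 - 2844*I ≈ 47579.0 - 2844.0*I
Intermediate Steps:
Y = 158 (Y = -½*(-316) = 158)
f(Q) = 0 (f(Q) = 3 - 1*3 = 3 - 3 = 0)
E(l, P) = √(-1 + P)
y(J) = -I*J (y(J) = J/(√(-1 + 0)) = J/(√(-1)) = J/I = J*(-I) = -I*J)
Y*(y(18) - 252) + (G + 240744) = 158*(-1*I*18 - 252) + (-153349 + 240744) = 158*(-18*I - 252) + 87395 = 158*(-252 - 18*I) + 87395 = (-39816 - 2844*I) + 87395 = 47579 - 2844*I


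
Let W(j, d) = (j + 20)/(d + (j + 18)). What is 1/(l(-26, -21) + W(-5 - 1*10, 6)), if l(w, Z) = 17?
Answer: 9/158 ≈ 0.056962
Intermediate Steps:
W(j, d) = (20 + j)/(18 + d + j) (W(j, d) = (20 + j)/(d + (18 + j)) = (20 + j)/(18 + d + j))
1/(l(-26, -21) + W(-5 - 1*10, 6)) = 1/(17 + (20 + (-5 - 1*10))/(18 + 6 + (-5 - 1*10))) = 1/(17 + (20 + (-5 - 10))/(18 + 6 + (-5 - 10))) = 1/(17 + (20 - 15)/(18 + 6 - 15)) = 1/(17 + 5/9) = 1/(158/9) = 9/158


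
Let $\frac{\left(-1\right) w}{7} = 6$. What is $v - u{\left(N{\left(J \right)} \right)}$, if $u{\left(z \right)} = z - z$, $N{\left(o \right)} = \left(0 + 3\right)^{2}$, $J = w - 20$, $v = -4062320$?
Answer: $-4062320$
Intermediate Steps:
$w = -42$ ($w = \left(-7\right) 6 = -42$)
$J = -62$ ($J = -42 - 20 = -62$)
$N{\left(o \right)} = 9$ ($N{\left(o \right)} = 3^{2} = 9$)
$u{\left(z \right)} = 0$
$v - u{\left(N{\left(J \right)} \right)} = -4062320 - 0 = -4062320 + 0 = -4062320$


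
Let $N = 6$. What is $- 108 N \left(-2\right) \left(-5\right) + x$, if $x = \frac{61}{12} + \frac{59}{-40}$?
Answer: $- \frac{777167}{120} \approx -6476.4$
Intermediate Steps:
$x = \frac{433}{120}$ ($x = 61 \cdot \frac{1}{12} + 59 \left(- \frac{1}{40}\right) = \frac{61}{12} - \frac{59}{40} = \frac{433}{120} \approx 3.6083$)
$- 108 N \left(-2\right) \left(-5\right) + x = - 108 \cdot 6 \left(-2\right) \left(-5\right) + \frac{433}{120} = - 108 \left(\left(-12\right) \left(-5\right)\right) + \frac{433}{120} = \left(-108\right) 60 + \frac{433}{120} = -6480 + \frac{433}{120} = - \frac{777167}{120}$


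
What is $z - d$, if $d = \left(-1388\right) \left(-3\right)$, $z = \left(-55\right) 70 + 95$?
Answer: $-7919$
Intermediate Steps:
$z = -3755$ ($z = -3850 + 95 = -3755$)
$d = 4164$
$z - d = -3755 - 4164 = -7919$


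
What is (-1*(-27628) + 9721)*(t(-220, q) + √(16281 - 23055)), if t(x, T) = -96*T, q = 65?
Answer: -233057760 + 37349*I*√6774 ≈ -2.3306e+8 + 3.074e+6*I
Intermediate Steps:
(-1*(-27628) + 9721)*(t(-220, q) + √(16281 - 23055)) = (-1*(-27628) + 9721)*(-96*65 + √(16281 - 23055)) = (27628 + 9721)*(-6240 + √(-6774)) = 37349*(-6240 + I*√6774) = -233057760 + 37349*I*√6774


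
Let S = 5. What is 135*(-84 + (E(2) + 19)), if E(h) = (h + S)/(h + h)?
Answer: -34155/4 ≈ -8538.8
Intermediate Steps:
E(h) = (5 + h)/(2*h) (E(h) = (h + 5)/(h + h) = (5 + h)/((2*h)) = (5 + h)*(1/(2*h)) = (5 + h)/(2*h))
135*(-84 + (E(2) + 19)) = 135*(-84 + ((½)*(5 + 2)/2 + 19)) = 135*(-84 + ((½)*(½)*7 + 19)) = 135*(-84 + (7/4 + 19)) = 135*(-84 + 83/4) = 135*(-253/4) = -34155/4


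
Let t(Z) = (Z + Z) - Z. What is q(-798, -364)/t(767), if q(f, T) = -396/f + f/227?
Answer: -91152/23156497 ≈ -0.0039364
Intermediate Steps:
t(Z) = Z (t(Z) = 2*Z - Z = Z)
q(f, T) = -396/f + f/227 (q(f, T) = -396/f + f*(1/227) = -396/f + f/227)
q(-798, -364)/t(767) = (-396/(-798) + (1/227)*(-798))/767 = (-396*(-1/798) - 798/227)*(1/767) = (66/133 - 798/227)*(1/767) = -91152/30191*1/767 = -91152/23156497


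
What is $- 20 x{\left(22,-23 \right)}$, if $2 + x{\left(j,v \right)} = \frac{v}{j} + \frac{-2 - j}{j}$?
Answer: $\frac{910}{11} \approx 82.727$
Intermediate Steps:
$x{\left(j,v \right)} = -2 + \frac{v}{j} + \frac{-2 - j}{j}$ ($x{\left(j,v \right)} = -2 + \left(\frac{v}{j} + \frac{-2 - j}{j}\right) = -2 + \frac{v}{j} + \frac{-2 - j}{j}$)
$- 20 x{\left(22,-23 \right)} = - 20 \frac{-2 - 23 - 66}{22} = - 20 \cdot \frac{1}{22} \left(-91\right) = \left(-20\right) \left(- \frac{91}{22}\right) = \frac{910}{11}$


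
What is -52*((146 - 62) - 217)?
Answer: 6916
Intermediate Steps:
-52*((146 - 62) - 217) = -52*(84 - 217) = -52*(-133) = 6916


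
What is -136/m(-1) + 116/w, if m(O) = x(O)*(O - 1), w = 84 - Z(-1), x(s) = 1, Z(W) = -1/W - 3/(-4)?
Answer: 22836/329 ≈ 69.410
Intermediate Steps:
Z(W) = 3/4 - 1/W (Z(W) = -1/W - 3*(-1/4) = -1/W + 3/4 = 3/4 - 1/W)
w = 329/4 (w = 84 - (3/4 - 1/(-1)) = 84 - (3/4 - 1*(-1)) = 84 - (3/4 + 1) = 84 - 1*7/4 = 84 - 7/4 = 329/4 ≈ 82.250)
m(O) = -1 + O (m(O) = 1*(O - 1) = 1*(-1 + O) = -1 + O)
-136/m(-1) + 116/w = -136/(-1 - 1) + 116/(329/4) = -136/(-2) + 116*(4/329) = -136*(-1/2) + 464/329 = 68 + 464/329 = 22836/329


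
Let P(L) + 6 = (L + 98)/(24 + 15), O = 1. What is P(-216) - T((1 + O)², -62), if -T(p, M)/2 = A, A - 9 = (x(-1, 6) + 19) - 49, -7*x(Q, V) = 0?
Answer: -1990/39 ≈ -51.026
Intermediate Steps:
x(Q, V) = 0 (x(Q, V) = -⅐*0 = 0)
A = -21 (A = 9 + ((0 + 19) - 49) = 9 + (19 - 49) = 9 - 30 = -21)
T(p, M) = 42 (T(p, M) = -2*(-21) = 42)
P(L) = -136/39 + L/39 (P(L) = -6 + (L + 98)/(24 + 15) = -6 + (98 + L)/39 = -6 + (98 + L)*(1/39) = -6 + (98/39 + L/39) = -136/39 + L/39)
P(-216) - T((1 + O)², -62) = (-136/39 + (1/39)*(-216)) - 1*42 = (-136/39 - 72/13) - 42 = -352/39 - 42 = -1990/39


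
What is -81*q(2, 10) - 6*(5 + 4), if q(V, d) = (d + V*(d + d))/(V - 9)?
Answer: 3672/7 ≈ 524.57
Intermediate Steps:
q(V, d) = (d + 2*V*d)/(-9 + V) (q(V, d) = (d + V*(2*d))/(-9 + V) = (d + 2*V*d)/(-9 + V))
-81*q(2, 10) - 6*(5 + 4) = -810*(1 + 2*2)/(-9 + 2) - 6*(5 + 4) = -810*(1 + 4)/(-7) - 6*9 = -810*(-1)*5/7 - 54 = -81*(-50/7) - 54 = 4050/7 - 54 = 3672/7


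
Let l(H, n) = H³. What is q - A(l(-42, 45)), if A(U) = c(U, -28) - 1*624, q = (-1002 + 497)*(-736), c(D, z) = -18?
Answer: 372322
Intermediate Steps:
q = 371680 (q = -505*(-736) = 371680)
A(U) = -642 (A(U) = -18 - 1*624 = -18 - 624 = -642)
q - A(l(-42, 45)) = 371680 - 1*(-642) = 371680 + 642 = 372322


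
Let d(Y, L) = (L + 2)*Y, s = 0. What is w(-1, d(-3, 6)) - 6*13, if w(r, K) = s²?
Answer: -78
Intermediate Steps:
d(Y, L) = Y*(2 + L) (d(Y, L) = (2 + L)*Y = Y*(2 + L))
w(r, K) = 0 (w(r, K) = 0² = 0)
w(-1, d(-3, 6)) - 6*13 = 0 - 6*13 = 0 - 78 = -78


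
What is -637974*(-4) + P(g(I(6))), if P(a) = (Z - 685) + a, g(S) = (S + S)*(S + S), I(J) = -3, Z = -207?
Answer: 2551040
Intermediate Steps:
g(S) = 4*S**2 (g(S) = (2*S)*(2*S) = 4*S**2)
P(a) = -892 + a (P(a) = (-207 - 685) + a = -892 + a)
-637974*(-4) + P(g(I(6))) = -637974*(-4) + (-892 + 4*(-3)**2) = 2551896 + (-892 + 4*9) = 2551896 + (-892 + 36) = 2551896 - 856 = 2551040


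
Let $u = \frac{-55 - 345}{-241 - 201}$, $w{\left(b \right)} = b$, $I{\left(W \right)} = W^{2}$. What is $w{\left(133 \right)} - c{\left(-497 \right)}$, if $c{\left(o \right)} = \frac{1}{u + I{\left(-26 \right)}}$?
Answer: $\frac{19896047}{149596} \approx 133.0$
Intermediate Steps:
$u = \frac{200}{221}$ ($u = - \frac{400}{-442} = \left(-400\right) \left(- \frac{1}{442}\right) = \frac{200}{221} \approx 0.90498$)
$c{\left(o \right)} = \frac{221}{149596}$ ($c{\left(o \right)} = \frac{1}{\frac{200}{221} + \left(-26\right)^{2}} = \frac{1}{\frac{200}{221} + 676} = \frac{1}{\frac{149596}{221}} = \frac{221}{149596}$)
$w{\left(133 \right)} - c{\left(-497 \right)} = 133 - \frac{221}{149596} = \frac{19896047}{149596}$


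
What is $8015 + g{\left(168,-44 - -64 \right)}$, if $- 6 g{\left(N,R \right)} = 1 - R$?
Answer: $\frac{48109}{6} \approx 8018.2$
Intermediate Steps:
$g{\left(N,R \right)} = - \frac{1}{6} + \frac{R}{6}$ ($g{\left(N,R \right)} = - \frac{1 - R}{6} = - \frac{1}{6} + \frac{R}{6}$)
$8015 + g{\left(168,-44 - -64 \right)} = 8015 - \left(\frac{1}{6} - \frac{-44 - -64}{6}\right) = 8015 - \left(\frac{1}{6} - \frac{-44 + 64}{6}\right) = 8015 + \left(- \frac{1}{6} + \frac{1}{6} \cdot 20\right) = 8015 + \left(- \frac{1}{6} + \frac{10}{3}\right) = 8015 + \frac{19}{6} = \frac{48109}{6}$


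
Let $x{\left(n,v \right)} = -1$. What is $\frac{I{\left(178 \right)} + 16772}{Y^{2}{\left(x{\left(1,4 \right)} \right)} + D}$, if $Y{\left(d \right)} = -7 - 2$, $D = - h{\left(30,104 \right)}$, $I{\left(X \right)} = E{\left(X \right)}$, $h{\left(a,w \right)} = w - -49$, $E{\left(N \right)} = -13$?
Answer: $- \frac{16759}{72} \approx -232.76$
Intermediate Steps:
$h{\left(a,w \right)} = 49 + w$ ($h{\left(a,w \right)} = w + 49 = 49 + w$)
$I{\left(X \right)} = -13$
$D = -153$ ($D = - (49 + 104) = \left(-1\right) 153 = -153$)
$Y{\left(d \right)} = -9$
$\frac{I{\left(178 \right)} + 16772}{Y^{2}{\left(x{\left(1,4 \right)} \right)} + D} = \frac{-13 + 16772}{\left(-9\right)^{2} - 153} = \frac{16759}{81 - 153} = \frac{16759}{-72} = 16759 \left(- \frac{1}{72}\right) = - \frac{16759}{72}$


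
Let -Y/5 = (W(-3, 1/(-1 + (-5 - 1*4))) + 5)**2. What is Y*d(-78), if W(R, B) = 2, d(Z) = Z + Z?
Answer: 38220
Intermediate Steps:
d(Z) = 2*Z
Y = -245 (Y = -5*(2 + 5)**2 = -5*7**2 = -5*49 = -245)
Y*d(-78) = -490*(-78) = -245*(-156) = 38220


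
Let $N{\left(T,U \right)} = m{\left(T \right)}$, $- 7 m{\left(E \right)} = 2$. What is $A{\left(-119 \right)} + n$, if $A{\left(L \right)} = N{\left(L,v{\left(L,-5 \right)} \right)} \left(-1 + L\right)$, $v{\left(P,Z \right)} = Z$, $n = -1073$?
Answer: $- \frac{7271}{7} \approx -1038.7$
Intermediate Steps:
$m{\left(E \right)} = - \frac{2}{7}$ ($m{\left(E \right)} = \left(- \frac{1}{7}\right) 2 = - \frac{2}{7}$)
$N{\left(T,U \right)} = - \frac{2}{7}$
$A{\left(L \right)} = \frac{2}{7} - \frac{2 L}{7}$ ($A{\left(L \right)} = - \frac{2 \left(-1 + L\right)}{7} = \frac{2}{7} - \frac{2 L}{7}$)
$A{\left(-119 \right)} + n = \left(\frac{2}{7} - -34\right) - 1073 = \left(\frac{2}{7} + 34\right) - 1073 = \frac{240}{7} - 1073 = - \frac{7271}{7}$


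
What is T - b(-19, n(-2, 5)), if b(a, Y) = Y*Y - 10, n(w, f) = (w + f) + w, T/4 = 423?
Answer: 1701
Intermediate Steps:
T = 1692 (T = 4*423 = 1692)
n(w, f) = f + 2*w (n(w, f) = (f + w) + w = f + 2*w)
b(a, Y) = -10 + Y² (b(a, Y) = Y² - 10 = -10 + Y²)
T - b(-19, n(-2, 5)) = 1692 - (-10 + (5 + 2*(-2))²) = 1692 - (-10 + (5 - 4)²) = 1692 - (-10 + 1²) = 1692 - (-10 + 1) = 1692 - 1*(-9) = 1692 + 9 = 1701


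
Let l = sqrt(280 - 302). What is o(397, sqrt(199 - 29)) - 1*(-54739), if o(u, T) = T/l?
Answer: 54739 - I*sqrt(935)/11 ≈ 54739.0 - 2.7798*I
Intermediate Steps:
l = I*sqrt(22) (l = sqrt(-22) = I*sqrt(22) ≈ 4.6904*I)
o(u, T) = -I*T*sqrt(22)/22 (o(u, T) = T/((I*sqrt(22))) = T*(-I*sqrt(22)/22) = -I*T*sqrt(22)/22)
o(397, sqrt(199 - 29)) - 1*(-54739) = -I*sqrt(199 - 29)*sqrt(22)/22 - 1*(-54739) = -I*sqrt(170)*sqrt(22)/22 + 54739 = -I*sqrt(935)/11 + 54739 = 54739 - I*sqrt(935)/11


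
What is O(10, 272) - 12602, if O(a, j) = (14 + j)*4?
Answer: -11458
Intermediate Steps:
O(a, j) = 56 + 4*j
O(10, 272) - 12602 = (56 + 4*272) - 12602 = (56 + 1088) - 12602 = 1144 - 12602 = -11458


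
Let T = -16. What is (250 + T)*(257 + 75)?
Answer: 77688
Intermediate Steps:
(250 + T)*(257 + 75) = (250 - 16)*(257 + 75) = 234*332 = 77688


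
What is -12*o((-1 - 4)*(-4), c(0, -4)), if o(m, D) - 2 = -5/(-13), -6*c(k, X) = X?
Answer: -372/13 ≈ -28.615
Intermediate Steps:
c(k, X) = -X/6
o(m, D) = 31/13 (o(m, D) = 2 - 5/(-13) = 2 - 5*(-1/13) = 2 + 5/13 = 31/13)
-12*o((-1 - 4)*(-4), c(0, -4)) = -12*31/13 = -372/13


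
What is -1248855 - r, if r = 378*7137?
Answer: -3946641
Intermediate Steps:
r = 2697786
-1248855 - r = -1248855 - 1*2697786 = -1248855 - 2697786 = -3946641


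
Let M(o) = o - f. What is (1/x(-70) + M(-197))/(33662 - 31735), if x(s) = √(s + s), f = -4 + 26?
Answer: -219/1927 - I*√35/134890 ≈ -0.11365 - 4.3859e-5*I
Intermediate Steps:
f = 22
M(o) = -22 + o (M(o) = o - 1*22 = o - 22 = -22 + o)
x(s) = √2*√s (x(s) = √(2*s) = √2*√s)
(1/x(-70) + M(-197))/(33662 - 31735) = (1/(√2*√(-70)) + (-22 - 197))/(33662 - 31735) = (1/(√2*(I*√70)) - 219)/1927 = (1/(2*I*√35) - 219)*(1/1927) = (-I*√35/70 - 219)*(1/1927) = (-219 - I*√35/70)*(1/1927) = -219/1927 - I*√35/134890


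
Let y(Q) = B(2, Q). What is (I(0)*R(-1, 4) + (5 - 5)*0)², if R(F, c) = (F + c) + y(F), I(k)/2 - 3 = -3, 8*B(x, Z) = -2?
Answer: 0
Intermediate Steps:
B(x, Z) = -¼ (B(x, Z) = (⅛)*(-2) = -¼)
I(k) = 0 (I(k) = 6 + 2*(-3) = 6 - 6 = 0)
y(Q) = -¼
R(F, c) = -¼ + F + c (R(F, c) = (F + c) - ¼ = -¼ + F + c)
(I(0)*R(-1, 4) + (5 - 5)*0)² = (0*(-¼ - 1 + 4) + (5 - 5)*0)² = (0*(11/4) + 0*0)² = (0 + 0)² = 0² = 0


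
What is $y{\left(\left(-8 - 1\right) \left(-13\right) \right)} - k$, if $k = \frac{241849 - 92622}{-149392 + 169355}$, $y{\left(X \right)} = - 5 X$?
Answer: $- \frac{11827582}{19963} \approx -592.48$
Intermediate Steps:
$k = \frac{149227}{19963} \approx 7.4752$
$y{\left(\left(-8 - 1\right) \left(-13\right) \right)} - k = - 5 \left(-8 - 1\right) \left(-13\right) - \frac{149227}{19963} = - 5 \left(\left(-9\right) \left(-13\right)\right) - \frac{149227}{19963} = \left(-5\right) 117 - \frac{149227}{19963} = -585 - \frac{149227}{19963} = - \frac{11827582}{19963}$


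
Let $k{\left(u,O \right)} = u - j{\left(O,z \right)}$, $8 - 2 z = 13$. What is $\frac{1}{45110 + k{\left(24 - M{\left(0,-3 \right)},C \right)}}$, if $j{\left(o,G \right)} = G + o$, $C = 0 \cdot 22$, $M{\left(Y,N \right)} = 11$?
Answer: $\frac{2}{90251} \approx 2.216 \cdot 10^{-5}$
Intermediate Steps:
$z = - \frac{5}{2}$ ($z = 4 - \frac{13}{2} = - \frac{5}{2} \approx -2.5$)
$C = 0$
$k{\left(u,O \right)} = \frac{5}{2} + u - O$ ($k{\left(u,O \right)} = u - \left(- \frac{5}{2} + O\right) = \frac{5}{2} + u - O$)
$\frac{1}{45110 + k{\left(24 - M{\left(0,-3 \right)},C \right)}} = \frac{1}{45110 + \left(\frac{5}{2} + \left(24 - 11\right) - 0\right)} = \frac{1}{45110 + \left(\frac{5}{2} + \left(24 - 11\right) + 0\right)} = \frac{1}{45110 + \left(\frac{5}{2} + 13 + 0\right)} = \frac{1}{45110 + \frac{31}{2}} = \frac{1}{\frac{90251}{2}} = \frac{2}{90251}$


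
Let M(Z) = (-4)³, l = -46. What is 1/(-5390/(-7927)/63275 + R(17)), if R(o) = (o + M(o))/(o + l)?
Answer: 2909169365/4714891957 ≈ 0.61702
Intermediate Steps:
M(Z) = -64
R(o) = (-64 + o)/(-46 + o) (R(o) = (o - 64)/(o - 46) = (-64 + o)/(-46 + o))
1/(-5390/(-7927)/63275 + R(17)) = 1/(-5390/(-7927)/63275 + (-64 + 17)/(-46 + 17)) = 1/(-5390*(-1/7927)*(1/63275) - 47/(-29)) = 1/((5390/7927)*(1/63275) - 1/29*(-47)) = 1/(1078/100316185 + 47/29) = 1/(4714891957/2909169365) = 2909169365/4714891957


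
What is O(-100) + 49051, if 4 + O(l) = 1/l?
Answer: 4904699/100 ≈ 49047.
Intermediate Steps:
O(l) = -4 + 1/l
O(-100) + 49051 = (-4 + 1/(-100)) + 49051 = (-4 - 1/100) + 49051 = -401/100 + 49051 = 4904699/100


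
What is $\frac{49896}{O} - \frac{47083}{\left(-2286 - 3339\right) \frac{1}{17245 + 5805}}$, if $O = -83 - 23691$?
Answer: $\frac{516015309262}{2674575} \approx 1.9293 \cdot 10^{5}$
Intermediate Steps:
$O = -23774$
$\frac{49896}{O} - \frac{47083}{\left(-2286 - 3339\right) \frac{1}{17245 + 5805}} = \frac{49896}{-23774} - \frac{47083}{\left(-2286 - 3339\right) \frac{1}{17245 + 5805}} = 49896 \left(- \frac{1}{23774}\right) - \frac{47083}{\left(-5625\right) \frac{1}{23050}} = - \frac{24948}{11887} - \frac{47083}{\left(-5625\right) \frac{1}{23050}} = - \frac{24948}{11887} - \frac{47083}{- \frac{225}{922}} = - \frac{24948}{11887} - - \frac{43410526}{225} = - \frac{24948}{11887} + \frac{43410526}{225} = \frac{516015309262}{2674575}$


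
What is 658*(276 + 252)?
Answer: 347424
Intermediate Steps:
658*(276 + 252) = 658*528 = 347424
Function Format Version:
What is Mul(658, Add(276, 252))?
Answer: 347424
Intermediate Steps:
Mul(658, Add(276, 252)) = Mul(658, 528) = 347424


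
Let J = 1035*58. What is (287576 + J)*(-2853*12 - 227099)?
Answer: -90841614010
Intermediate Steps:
J = 60030
(287576 + J)*(-2853*12 - 227099) = (287576 + 60030)*(-2853*12 - 227099) = 347606*(-34236 - 227099) = 347606*(-261335) = -90841614010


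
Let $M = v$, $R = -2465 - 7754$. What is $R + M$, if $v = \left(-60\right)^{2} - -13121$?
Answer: $6502$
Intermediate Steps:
$R = -10219$ ($R = -2465 - 7754 = -10219$)
$v = 16721$ ($v = 3600 + 13121 = 16721$)
$M = 16721$
$R + M = -10219 + 16721 = 6502$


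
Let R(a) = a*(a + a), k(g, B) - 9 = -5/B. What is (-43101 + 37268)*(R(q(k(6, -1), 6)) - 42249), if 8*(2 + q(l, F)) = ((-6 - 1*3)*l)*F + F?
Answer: 1115870399/8 ≈ 1.3948e+8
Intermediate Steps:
k(g, B) = 9 - 5/B
q(l, F) = -2 + F/8 - 9*F*l/8 (q(l, F) = -2 + (((-6 - 1*3)*l)*F + F)/8 = -2 + (((-6 - 3)*l)*F + F)/8 = -2 + ((-9*l)*F + F)/8 = -2 + (-9*F*l + F)/8 = -2 + (F - 9*F*l)/8 = -2 + (F/8 - 9*F*l/8) = -2 + F/8 - 9*F*l/8)
R(a) = 2*a² (R(a) = a*(2*a) = 2*a²)
(-43101 + 37268)*(R(q(k(6, -1), 6)) - 42249) = (-43101 + 37268)*(2*(-2 + (⅛)*6 - 9/8*6*(9 - 5/(-1)))² - 42249) = -5833*(2*(-2 + ¾ - 9/8*6*(9 - 5*(-1)))² - 42249) = -5833*(2*(-2 + ¾ - 9/8*6*(9 + 5))² - 42249) = -5833*(2*(-2 + ¾ - 9/8*6*14)² - 42249) = -5833*(2*(-2 + ¾ - 189/2)² - 42249) = -5833*(2*(-383/4)² - 42249) = -5833*(2*(146689/16) - 42249) = -5833*(146689/8 - 42249) = -5833*(-191303/8) = 1115870399/8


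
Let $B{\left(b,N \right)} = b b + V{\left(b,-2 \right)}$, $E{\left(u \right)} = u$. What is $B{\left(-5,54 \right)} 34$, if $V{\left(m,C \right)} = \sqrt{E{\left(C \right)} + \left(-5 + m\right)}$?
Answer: $850 + 68 i \sqrt{3} \approx 850.0 + 117.78 i$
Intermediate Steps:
$V{\left(m,C \right)} = \sqrt{-5 + C + m}$ ($V{\left(m,C \right)} = \sqrt{C + \left(-5 + m\right)} = \sqrt{-5 + C + m}$)
$B{\left(b,N \right)} = b^{2} + \sqrt{-7 + b}$ ($B{\left(b,N \right)} = b b + \sqrt{-5 - 2 + b} = b^{2} + \sqrt{-7 + b}$)
$B{\left(-5,54 \right)} 34 = \left(\left(-5\right)^{2} + \sqrt{-7 - 5}\right) 34 = \left(25 + \sqrt{-12}\right) 34 = \left(25 + 2 i \sqrt{3}\right) 34 = 850 + 68 i \sqrt{3}$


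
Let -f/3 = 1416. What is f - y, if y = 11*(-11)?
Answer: -4127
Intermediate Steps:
f = -4248 (f = -3*1416 = -4248)
y = -121
f - y = -4248 - 1*(-121) = -4248 + 121 = -4127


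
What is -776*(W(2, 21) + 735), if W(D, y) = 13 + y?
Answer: -596744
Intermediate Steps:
-776*(W(2, 21) + 735) = -776*((13 + 21) + 735) = -776*(34 + 735) = -776*769 = -596744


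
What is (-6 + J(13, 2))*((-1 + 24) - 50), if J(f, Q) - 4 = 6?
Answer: -108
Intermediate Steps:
J(f, Q) = 10 (J(f, Q) = 4 + 6 = 10)
(-6 + J(13, 2))*((-1 + 24) - 50) = (-6 + 10)*((-1 + 24) - 50) = 4*(23 - 50) = 4*(-27) = -108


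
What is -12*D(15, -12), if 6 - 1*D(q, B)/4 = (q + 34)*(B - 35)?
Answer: -110832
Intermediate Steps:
D(q, B) = 24 - 4*(-35 + B)*(34 + q) (D(q, B) = 24 - 4*(q + 34)*(B - 35) = 24 - 4*(34 + q)*(-35 + B) = 24 - 4*(-35 + B)*(34 + q))
-12*D(15, -12) = -12*(4784 - 136*(-12) + 140*15 - 4*(-12)*15) = -12*(4784 + 1632 + 2100 + 720) = -12*9236 = -110832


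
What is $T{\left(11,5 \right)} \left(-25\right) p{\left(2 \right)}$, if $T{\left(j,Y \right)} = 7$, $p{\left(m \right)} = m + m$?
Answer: $-700$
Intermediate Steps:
$p{\left(m \right)} = 2 m$
$T{\left(11,5 \right)} \left(-25\right) p{\left(2 \right)} = 7 \left(-25\right) 2 \cdot 2 = \left(-175\right) 4 = -700$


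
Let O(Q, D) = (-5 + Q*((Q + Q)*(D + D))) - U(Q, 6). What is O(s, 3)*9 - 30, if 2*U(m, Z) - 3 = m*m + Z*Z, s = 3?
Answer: 681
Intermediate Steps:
U(m, Z) = 3/2 + Z**2/2 + m**2/2 (U(m, Z) = 3/2 + (m*m + Z*Z)/2 = 3/2 + (m**2 + Z**2)/2 = 3/2 + (Z**2 + m**2)/2 = 3/2 + (Z**2/2 + m**2/2) = 3/2 + Z**2/2 + m**2/2)
O(Q, D) = -49/2 - Q**2/2 + 4*D*Q**2 (O(Q, D) = (-5 + Q*((Q + Q)*(D + D))) - (3/2 + (1/2)*6**2 + Q**2/2) = (-5 + Q*((2*Q)*(2*D))) - (3/2 + (1/2)*36 + Q**2/2) = (-5 + Q*(4*D*Q)) - (3/2 + 18 + Q**2/2) = (-5 + 4*D*Q**2) - (39/2 + Q**2/2) = (-5 + 4*D*Q**2) + (-39/2 - Q**2/2) = -49/2 - Q**2/2 + 4*D*Q**2)
O(s, 3)*9 - 30 = (-49/2 - 1/2*3**2 + 4*3*3**2)*9 - 30 = (-49/2 - 1/2*9 + 4*3*9)*9 - 30 = (-49/2 - 9/2 + 108)*9 - 30 = 79*9 - 30 = 711 - 30 = 681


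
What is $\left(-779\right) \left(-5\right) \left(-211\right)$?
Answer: $-821845$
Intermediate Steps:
$\left(-779\right) \left(-5\right) \left(-211\right) = 3895 \left(-211\right) = -821845$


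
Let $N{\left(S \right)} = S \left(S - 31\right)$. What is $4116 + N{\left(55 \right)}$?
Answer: $5436$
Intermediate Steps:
$N{\left(S \right)} = S \left(-31 + S\right)$
$4116 + N{\left(55 \right)} = 4116 + 55 \left(-31 + 55\right) = 4116 + 55 \cdot 24 = 4116 + 1320 = 5436$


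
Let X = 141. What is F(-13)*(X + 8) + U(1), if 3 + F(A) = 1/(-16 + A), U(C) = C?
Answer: -13083/29 ≈ -451.14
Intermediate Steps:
F(A) = -3 + 1/(-16 + A)
F(-13)*(X + 8) + U(1) = ((49 - 3*(-13))/(-16 - 13))*(141 + 8) + 1 = ((49 + 39)/(-29))*149 + 1 = -1/29*88*149 + 1 = -88/29*149 + 1 = -13112/29 + 1 = -13083/29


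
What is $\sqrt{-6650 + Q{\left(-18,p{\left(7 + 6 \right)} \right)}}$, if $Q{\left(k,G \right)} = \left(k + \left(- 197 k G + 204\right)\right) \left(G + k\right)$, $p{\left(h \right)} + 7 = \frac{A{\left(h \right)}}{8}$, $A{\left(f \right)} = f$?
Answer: $\frac{23 \sqrt{52570}}{8} \approx 659.18$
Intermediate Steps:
$p{\left(h \right)} = -7 + \frac{h}{8}$
$Q{\left(k,G \right)} = \left(G + k\right) \left(204 + k - 197 G k\right)$ ($Q{\left(k,G \right)} = \left(k - \left(-204 + 197 G k\right)\right) \left(G + k\right) = \left(204 + k - 197 G k\right) \left(G + k\right) = \left(G + k\right) \left(204 + k - 197 G k\right)$)
$\sqrt{-6650 + Q{\left(-18,p{\left(7 + 6 \right)} \right)}} = \sqrt{-6650 + \left(\left(-18\right)^{2} + 204 \left(-7 + \frac{7 + 6}{8}\right) + 204 \left(-18\right) + \left(-7 + \frac{7 + 6}{8}\right) \left(-18\right) - 197 \left(-7 + \frac{7 + 6}{8}\right) \left(-18\right)^{2} - - 3546 \left(-7 + \frac{7 + 6}{8}\right)^{2}\right)} = \sqrt{-6650 + \left(324 + 204 \left(-7 + \frac{1}{8} \cdot 13\right) - 3672 + \left(-7 + \frac{1}{8} \cdot 13\right) \left(-18\right) - 197 \left(-7 + \frac{1}{8} \cdot 13\right) 324 - - 3546 \left(-7 + \frac{1}{8} \cdot 13\right)^{2}\right)} = \sqrt{-6650 + \left(324 + 204 \left(-7 + \frac{13}{8}\right) - 3672 + \left(-7 + \frac{13}{8}\right) \left(-18\right) - 197 \left(-7 + \frac{13}{8}\right) 324 - - 3546 \left(-7 + \frac{13}{8}\right)^{2}\right)} = \sqrt{-6650 - \left(\frac{17391}{4} - \frac{3278277}{32} - \frac{686151}{2}\right)} = \sqrt{-6650 + \left(324 - \frac{2193}{2} - 3672 + \frac{387}{4} + \frac{686151}{2} - \left(-3546\right) \frac{1849}{64}\right)} = \sqrt{-6650 + \left(324 - \frac{2193}{2} - 3672 + \frac{387}{4} + \frac{686151}{2} + \frac{3278277}{32}\right)} = \sqrt{-6650 + \frac{14117565}{32}} = \sqrt{\frac{13904765}{32}} = \frac{23 \sqrt{52570}}{8}$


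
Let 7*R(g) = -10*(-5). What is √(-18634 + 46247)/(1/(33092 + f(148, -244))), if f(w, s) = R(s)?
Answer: 231694*√27613/7 ≈ 5.5001e+6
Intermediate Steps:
R(g) = 50/7 (R(g) = (-10*(-5))/7 = (⅐)*50 = 50/7)
f(w, s) = 50/7
√(-18634 + 46247)/(1/(33092 + f(148, -244))) = √(-18634 + 46247)/(1/(33092 + 50/7)) = √27613/(1/(231694/7)) = √27613/(7/231694) = √27613*(231694/7) = 231694*√27613/7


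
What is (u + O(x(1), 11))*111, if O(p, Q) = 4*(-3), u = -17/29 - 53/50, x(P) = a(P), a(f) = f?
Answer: -2196357/1450 ≈ -1514.7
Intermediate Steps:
x(P) = P
u = -2387/1450 (u = -17*1/29 - 53*1/50 = -17/29 - 53/50 = -2387/1450 ≈ -1.6462)
O(p, Q) = -12
(u + O(x(1), 11))*111 = (-2387/1450 - 12)*111 = -19787/1450*111 = -2196357/1450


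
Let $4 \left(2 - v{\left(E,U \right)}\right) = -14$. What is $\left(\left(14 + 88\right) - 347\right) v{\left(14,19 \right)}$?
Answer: $- \frac{2695}{2} \approx -1347.5$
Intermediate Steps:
$v{\left(E,U \right)} = \frac{11}{2}$ ($v{\left(E,U \right)} = 2 - - \frac{7}{2} = 2 + \frac{7}{2} = \frac{11}{2}$)
$\left(\left(14 + 88\right) - 347\right) v{\left(14,19 \right)} = \left(\left(14 + 88\right) - 347\right) \frac{11}{2} = \left(102 - 347\right) \frac{11}{2} = \left(-245\right) \frac{11}{2} = - \frac{2695}{2}$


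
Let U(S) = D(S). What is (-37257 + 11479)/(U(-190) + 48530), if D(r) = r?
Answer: -12889/24170 ≈ -0.53326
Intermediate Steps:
U(S) = S
(-37257 + 11479)/(U(-190) + 48530) = (-37257 + 11479)/(-190 + 48530) = -25778/48340 = -25778*1/48340 = -12889/24170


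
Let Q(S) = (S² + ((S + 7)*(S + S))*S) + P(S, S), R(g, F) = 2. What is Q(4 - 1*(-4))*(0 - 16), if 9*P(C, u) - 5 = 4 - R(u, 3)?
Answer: -285808/9 ≈ -31756.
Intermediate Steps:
P(C, u) = 7/9 (P(C, u) = 5/9 + (4 - 1*2)/9 = 5/9 + (4 - 2)/9 = 5/9 + (⅑)*2 = 5/9 + 2/9 = 7/9)
Q(S) = 7/9 + S² + 2*S²*(7 + S) (Q(S) = (S² + ((S + 7)*(S + S))*S) + 7/9 = (S² + ((7 + S)*(2*S))*S) + 7/9 = (S² + (2*S*(7 + S))*S) + 7/9 = (S² + 2*S²*(7 + S)) + 7/9 = 7/9 + S² + 2*S²*(7 + S))
Q(4 - 1*(-4))*(0 - 16) = (7/9 + 2*(4 - 1*(-4))³ + 15*(4 - 1*(-4))²)*(0 - 16) = (7/9 + 2*(4 + 4)³ + 15*(4 + 4)²)*(-16) = (7/9 + 2*8³ + 15*8²)*(-16) = (7/9 + 2*512 + 15*64)*(-16) = (7/9 + 1024 + 960)*(-16) = (17863/9)*(-16) = -285808/9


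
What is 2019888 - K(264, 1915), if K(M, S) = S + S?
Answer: 2016058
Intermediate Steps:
K(M, S) = 2*S
2019888 - K(264, 1915) = 2019888 - 2*1915 = 2019888 - 1*3830 = 2019888 - 3830 = 2016058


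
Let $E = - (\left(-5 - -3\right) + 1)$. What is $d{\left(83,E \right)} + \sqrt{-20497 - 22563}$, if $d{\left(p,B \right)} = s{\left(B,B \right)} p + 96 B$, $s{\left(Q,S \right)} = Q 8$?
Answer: $760 + 2 i \sqrt{10765} \approx 760.0 + 207.51 i$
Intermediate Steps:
$s{\left(Q,S \right)} = 8 Q$
$E = 1$ ($E = - (\left(-5 + 3\right) + 1) = - (-2 + 1) = \left(-1\right) \left(-1\right) = 1$)
$d{\left(p,B \right)} = 96 B + 8 B p$ ($d{\left(p,B \right)} = 8 B p + 96 B = 96 B + 8 B p$)
$d{\left(83,E \right)} + \sqrt{-20497 - 22563} = 8 \cdot 1 \left(12 + 83\right) + \sqrt{-20497 - 22563} = 8 \cdot 1 \cdot 95 + \sqrt{-43060} = 760 + 2 i \sqrt{10765}$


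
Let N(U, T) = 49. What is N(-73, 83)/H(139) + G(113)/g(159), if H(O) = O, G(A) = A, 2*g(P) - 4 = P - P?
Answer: 15805/278 ≈ 56.853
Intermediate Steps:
g(P) = 2 (g(P) = 2 + (P - P)/2 = 2 + (½)*0 = 2 + 0 = 2)
N(-73, 83)/H(139) + G(113)/g(159) = 49/139 + 113/2 = 15805/278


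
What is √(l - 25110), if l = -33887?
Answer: I*√58997 ≈ 242.89*I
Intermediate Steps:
√(l - 25110) = √(-33887 - 25110) = √(-58997) = I*√58997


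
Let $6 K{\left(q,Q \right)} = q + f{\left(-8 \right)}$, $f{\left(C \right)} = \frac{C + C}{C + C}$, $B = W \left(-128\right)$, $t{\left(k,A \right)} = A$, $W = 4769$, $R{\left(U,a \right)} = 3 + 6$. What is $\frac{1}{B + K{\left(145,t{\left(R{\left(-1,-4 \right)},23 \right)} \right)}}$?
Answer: $- \frac{3}{1831223} \approx -1.6382 \cdot 10^{-6}$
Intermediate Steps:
$R{\left(U,a \right)} = 9$
$B = -610432$ ($B = 4769 \left(-128\right) = -610432$)
$f{\left(C \right)} = 1$ ($f{\left(C \right)} = \frac{2 C}{2 C} = 2 C \frac{1}{2 C} = 1$)
$K{\left(q,Q \right)} = \frac{1}{6} + \frac{q}{6}$ ($K{\left(q,Q \right)} = \frac{q + 1}{6} = \frac{1 + q}{6} = \frac{1}{6} + \frac{q}{6}$)
$\frac{1}{B + K{\left(145,t{\left(R{\left(-1,-4 \right)},23 \right)} \right)}} = \frac{1}{-610432 + \left(\frac{1}{6} + \frac{1}{6} \cdot 145\right)} = \frac{1}{-610432 + \left(\frac{1}{6} + \frac{145}{6}\right)} = \frac{1}{-610432 + \frac{73}{3}} = \frac{1}{- \frac{1831223}{3}} = - \frac{3}{1831223}$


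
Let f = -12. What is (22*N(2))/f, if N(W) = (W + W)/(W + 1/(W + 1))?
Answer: -22/7 ≈ -3.1429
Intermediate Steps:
N(W) = 2*W/(W + 1/(1 + W)) (N(W) = (2*W)/(W + 1/(1 + W)) = 2*W/(W + 1/(1 + W)))
(22*N(2))/f = (22*(2*2*(1 + 2)/(1 + 2 + 2²)))/(-12) = (22*(2*2*3/(1 + 2 + 4)))*(-1/12) = (22*(2*2*3/7))*(-1/12) = (22*(2*2*(⅐)*3))*(-1/12) = (22*(12/7))*(-1/12) = (264/7)*(-1/12) = -22/7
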